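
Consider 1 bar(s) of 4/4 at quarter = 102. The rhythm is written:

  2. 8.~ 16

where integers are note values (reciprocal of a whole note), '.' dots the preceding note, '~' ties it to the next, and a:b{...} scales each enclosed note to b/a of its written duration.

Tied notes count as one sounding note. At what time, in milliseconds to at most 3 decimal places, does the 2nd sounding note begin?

note 2 onset = 3b = 1764.706ms

1. 0.0ms @ 0 + 1764.706ms (3)
2. 1764.706ms @ 3 + 588.235ms (1)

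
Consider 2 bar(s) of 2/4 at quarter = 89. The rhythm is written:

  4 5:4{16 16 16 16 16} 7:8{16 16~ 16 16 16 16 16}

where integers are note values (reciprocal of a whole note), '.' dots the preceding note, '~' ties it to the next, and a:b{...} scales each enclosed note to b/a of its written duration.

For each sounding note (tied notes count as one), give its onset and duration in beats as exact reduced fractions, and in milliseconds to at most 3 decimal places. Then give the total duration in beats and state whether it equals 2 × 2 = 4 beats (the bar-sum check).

1) 0.0ms=0b +674.157ms=1b
2) 674.157ms=1b +134.831ms=1/5b
3) 808.989ms=6/5b +134.831ms=1/5b
4) 943.82ms=7/5b +134.831ms=1/5b
5) 1078.652ms=8/5b +134.831ms=1/5b
6) 1213.483ms=9/5b +134.831ms=1/5b
7) 1348.315ms=2b +192.616ms=2/7b
8) 1540.931ms=16/7b +385.233ms=4/7b
9) 1926.164ms=20/7b +192.616ms=2/7b
10) 2118.78ms=22/7b +192.616ms=2/7b
11) 2311.396ms=24/7b +192.616ms=2/7b
12) 2504.013ms=26/7b +192.616ms=2/7b
Σ=4b of 4 (89bpm 2/4) — PASS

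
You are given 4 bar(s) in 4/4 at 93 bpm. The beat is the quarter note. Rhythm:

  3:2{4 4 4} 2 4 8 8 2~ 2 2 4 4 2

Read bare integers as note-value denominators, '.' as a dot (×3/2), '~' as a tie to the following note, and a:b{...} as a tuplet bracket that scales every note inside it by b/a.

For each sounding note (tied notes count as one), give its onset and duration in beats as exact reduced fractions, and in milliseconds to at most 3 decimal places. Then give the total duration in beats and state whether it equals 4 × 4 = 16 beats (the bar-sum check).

1) 0.0ms=0b +430.108ms=2/3b
2) 430.108ms=2/3b +430.108ms=2/3b
3) 860.215ms=4/3b +430.108ms=2/3b
4) 1290.323ms=2b +1290.323ms=2b
5) 2580.645ms=4b +645.161ms=1b
6) 3225.806ms=5b +322.581ms=1/2b
7) 3548.387ms=11/2b +322.581ms=1/2b
8) 3870.968ms=6b +2580.645ms=4b
9) 6451.613ms=10b +1290.323ms=2b
10) 7741.935ms=12b +645.161ms=1b
11) 8387.097ms=13b +645.161ms=1b
12) 9032.258ms=14b +1290.323ms=2b
Σ=16b of 16 (93bpm 4/4) — PASS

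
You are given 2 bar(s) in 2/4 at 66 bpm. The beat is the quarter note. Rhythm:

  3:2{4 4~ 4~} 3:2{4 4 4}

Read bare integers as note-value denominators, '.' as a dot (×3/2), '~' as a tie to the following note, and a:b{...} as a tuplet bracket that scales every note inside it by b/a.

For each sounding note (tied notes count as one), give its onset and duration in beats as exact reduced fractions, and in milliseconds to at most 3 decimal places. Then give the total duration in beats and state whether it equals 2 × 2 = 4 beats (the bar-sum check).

1) 0.0ms=0b +606.061ms=2/3b
2) 606.061ms=2/3b +1818.182ms=2b
3) 2424.242ms=8/3b +606.061ms=2/3b
4) 3030.303ms=10/3b +606.061ms=2/3b
Σ=4b of 4 (66bpm 2/4) — PASS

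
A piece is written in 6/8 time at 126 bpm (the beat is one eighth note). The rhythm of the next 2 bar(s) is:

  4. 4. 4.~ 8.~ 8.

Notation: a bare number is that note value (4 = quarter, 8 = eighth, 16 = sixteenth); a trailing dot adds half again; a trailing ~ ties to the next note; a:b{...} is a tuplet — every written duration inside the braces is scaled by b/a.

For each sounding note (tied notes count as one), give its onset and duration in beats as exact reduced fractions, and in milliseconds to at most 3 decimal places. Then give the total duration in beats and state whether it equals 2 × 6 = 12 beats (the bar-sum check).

1) 0.0ms=0b +1428.571ms=3b
2) 1428.571ms=3b +1428.571ms=3b
3) 2857.143ms=6b +2857.143ms=6b
Σ=12b of 12 (126bpm 6/8) — PASS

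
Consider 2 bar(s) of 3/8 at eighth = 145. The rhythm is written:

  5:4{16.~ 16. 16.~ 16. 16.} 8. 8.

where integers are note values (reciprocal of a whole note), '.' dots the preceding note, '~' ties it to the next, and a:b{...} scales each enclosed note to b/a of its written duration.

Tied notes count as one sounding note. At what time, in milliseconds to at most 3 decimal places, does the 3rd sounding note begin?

1. 0.0ms @ 0 + 496.552ms (6/5)
2. 496.552ms @ 6/5 + 496.552ms (6/5)
3. 993.103ms @ 12/5 + 248.276ms (3/5)
4. 1241.379ms @ 3 + 620.69ms (3/2)
5. 1862.069ms @ 9/2 + 620.69ms (3/2)

note 3 onset = 12/5b = 993.103ms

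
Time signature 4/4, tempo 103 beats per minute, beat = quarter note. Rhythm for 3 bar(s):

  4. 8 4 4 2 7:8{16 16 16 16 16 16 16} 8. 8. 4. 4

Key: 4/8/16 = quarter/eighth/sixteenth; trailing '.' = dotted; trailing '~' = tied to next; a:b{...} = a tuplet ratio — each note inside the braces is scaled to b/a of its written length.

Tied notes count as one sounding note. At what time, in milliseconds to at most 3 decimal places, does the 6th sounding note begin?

note 6 onset = 6b = 3495.146ms

1. 0.0ms @ 0 + 873.786ms (3/2)
2. 873.786ms @ 3/2 + 291.262ms (1/2)
3. 1165.049ms @ 2 + 582.524ms (1)
4. 1747.573ms @ 3 + 582.524ms (1)
5. 2330.097ms @ 4 + 1165.049ms (2)
6. 3495.146ms @ 6 + 166.436ms (2/7)
7. 3661.581ms @ 44/7 + 166.436ms (2/7)
8. 3828.017ms @ 46/7 + 166.436ms (2/7)
9. 3994.452ms @ 48/7 + 166.436ms (2/7)
10. 4160.888ms @ 50/7 + 166.436ms (2/7)
11. 4327.323ms @ 52/7 + 166.436ms (2/7)
12. 4493.759ms @ 54/7 + 166.436ms (2/7)
13. 4660.194ms @ 8 + 436.893ms (3/4)
14. 5097.087ms @ 35/4 + 436.893ms (3/4)
15. 5533.981ms @ 19/2 + 873.786ms (3/2)
16. 6407.767ms @ 11 + 582.524ms (1)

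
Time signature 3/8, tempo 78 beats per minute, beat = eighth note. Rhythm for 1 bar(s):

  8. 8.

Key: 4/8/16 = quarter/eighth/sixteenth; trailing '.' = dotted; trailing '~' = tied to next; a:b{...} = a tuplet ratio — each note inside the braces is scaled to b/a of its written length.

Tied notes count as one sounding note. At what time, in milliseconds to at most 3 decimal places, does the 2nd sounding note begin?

1. 0.0ms @ 0 + 1153.846ms (3/2)
2. 1153.846ms @ 3/2 + 1153.846ms (3/2)

note 2 onset = 3/2b = 1153.846ms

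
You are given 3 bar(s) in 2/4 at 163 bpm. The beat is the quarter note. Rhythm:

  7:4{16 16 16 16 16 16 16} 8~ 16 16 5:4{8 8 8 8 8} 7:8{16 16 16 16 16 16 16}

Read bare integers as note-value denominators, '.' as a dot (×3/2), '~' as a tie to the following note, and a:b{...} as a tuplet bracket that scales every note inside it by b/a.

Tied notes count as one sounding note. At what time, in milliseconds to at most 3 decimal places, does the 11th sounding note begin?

note 11 onset = 12/5b = 883.436ms

1. 0.0ms @ 0 + 52.585ms (1/7)
2. 52.585ms @ 1/7 + 52.585ms (1/7)
3. 105.171ms @ 2/7 + 52.585ms (1/7)
4. 157.756ms @ 3/7 + 52.585ms (1/7)
5. 210.342ms @ 4/7 + 52.585ms (1/7)
6. 262.927ms @ 5/7 + 52.585ms (1/7)
7. 315.513ms @ 6/7 + 52.585ms (1/7)
8. 368.098ms @ 1 + 276.074ms (3/4)
9. 644.172ms @ 7/4 + 92.025ms (1/4)
10. 736.196ms @ 2 + 147.239ms (2/5)
11. 883.436ms @ 12/5 + 147.239ms (2/5)
12. 1030.675ms @ 14/5 + 147.239ms (2/5)
13. 1177.914ms @ 16/5 + 147.239ms (2/5)
14. 1325.153ms @ 18/5 + 147.239ms (2/5)
15. 1472.393ms @ 4 + 105.171ms (2/7)
16. 1577.564ms @ 30/7 + 105.171ms (2/7)
17. 1682.734ms @ 32/7 + 105.171ms (2/7)
18. 1787.905ms @ 34/7 + 105.171ms (2/7)
19. 1893.076ms @ 36/7 + 105.171ms (2/7)
20. 1998.247ms @ 38/7 + 105.171ms (2/7)
21. 2103.418ms @ 40/7 + 105.171ms (2/7)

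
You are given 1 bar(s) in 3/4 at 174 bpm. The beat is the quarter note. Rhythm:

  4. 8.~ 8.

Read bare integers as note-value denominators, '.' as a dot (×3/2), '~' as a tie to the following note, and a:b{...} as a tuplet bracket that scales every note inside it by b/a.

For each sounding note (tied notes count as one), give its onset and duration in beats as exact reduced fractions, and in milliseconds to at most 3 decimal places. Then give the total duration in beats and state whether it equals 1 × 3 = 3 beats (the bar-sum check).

1) 0.0ms=0b +517.241ms=3/2b
2) 517.241ms=3/2b +517.241ms=3/2b
Σ=3b of 3 (174bpm 3/4) — PASS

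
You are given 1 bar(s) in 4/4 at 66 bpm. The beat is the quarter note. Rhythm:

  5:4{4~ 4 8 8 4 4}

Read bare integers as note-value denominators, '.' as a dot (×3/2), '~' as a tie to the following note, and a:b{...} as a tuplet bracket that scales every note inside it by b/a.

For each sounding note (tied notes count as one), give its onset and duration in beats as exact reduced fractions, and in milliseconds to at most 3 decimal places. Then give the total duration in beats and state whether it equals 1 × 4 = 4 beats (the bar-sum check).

1) 0.0ms=0b +1454.545ms=8/5b
2) 1454.545ms=8/5b +363.636ms=2/5b
3) 1818.182ms=2b +363.636ms=2/5b
4) 2181.818ms=12/5b +727.273ms=4/5b
5) 2909.091ms=16/5b +727.273ms=4/5b
Σ=4b of 4 (66bpm 4/4) — PASS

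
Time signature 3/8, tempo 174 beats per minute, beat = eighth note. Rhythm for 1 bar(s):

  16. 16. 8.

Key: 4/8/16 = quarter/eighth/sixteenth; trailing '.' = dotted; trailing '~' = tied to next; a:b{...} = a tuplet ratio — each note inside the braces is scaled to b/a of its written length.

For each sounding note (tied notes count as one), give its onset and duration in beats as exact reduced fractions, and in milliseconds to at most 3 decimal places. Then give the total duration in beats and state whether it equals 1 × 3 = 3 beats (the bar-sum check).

1) 0.0ms=0b +258.621ms=3/4b
2) 258.621ms=3/4b +258.621ms=3/4b
3) 517.241ms=3/2b +517.241ms=3/2b
Σ=3b of 3 (174bpm 3/8) — PASS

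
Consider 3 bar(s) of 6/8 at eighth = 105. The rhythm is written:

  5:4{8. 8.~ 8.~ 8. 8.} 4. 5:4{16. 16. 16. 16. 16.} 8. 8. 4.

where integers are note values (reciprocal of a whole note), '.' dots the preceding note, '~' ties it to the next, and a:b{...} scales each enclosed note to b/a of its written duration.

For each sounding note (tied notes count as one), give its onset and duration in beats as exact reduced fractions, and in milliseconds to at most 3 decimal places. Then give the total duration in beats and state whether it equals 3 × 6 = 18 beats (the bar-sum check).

1) 0.0ms=0b +685.714ms=6/5b
2) 685.714ms=6/5b +2057.143ms=18/5b
3) 2742.857ms=24/5b +685.714ms=6/5b
4) 3428.571ms=6b +1714.286ms=3b
5) 5142.857ms=9b +342.857ms=3/5b
6) 5485.714ms=48/5b +342.857ms=3/5b
7) 5828.571ms=51/5b +342.857ms=3/5b
8) 6171.429ms=54/5b +342.857ms=3/5b
9) 6514.286ms=57/5b +342.857ms=3/5b
10) 6857.143ms=12b +857.143ms=3/2b
11) 7714.286ms=27/2b +857.143ms=3/2b
12) 8571.429ms=15b +1714.286ms=3b
Σ=18b of 18 (105bpm 6/8) — PASS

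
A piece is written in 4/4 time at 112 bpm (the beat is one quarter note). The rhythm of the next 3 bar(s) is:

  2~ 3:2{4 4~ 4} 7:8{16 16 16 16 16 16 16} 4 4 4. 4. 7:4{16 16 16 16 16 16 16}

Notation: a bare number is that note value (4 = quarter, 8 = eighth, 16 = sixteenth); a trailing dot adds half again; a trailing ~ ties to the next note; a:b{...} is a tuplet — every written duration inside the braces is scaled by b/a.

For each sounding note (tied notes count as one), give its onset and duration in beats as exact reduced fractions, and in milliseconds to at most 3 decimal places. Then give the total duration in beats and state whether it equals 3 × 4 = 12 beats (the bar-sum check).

1) 0.0ms=0b +1428.571ms=8/3b
2) 1428.571ms=8/3b +714.286ms=4/3b
3) 2142.857ms=4b +153.061ms=2/7b
4) 2295.918ms=30/7b +153.061ms=2/7b
5) 2448.98ms=32/7b +153.061ms=2/7b
6) 2602.041ms=34/7b +153.061ms=2/7b
7) 2755.102ms=36/7b +153.061ms=2/7b
8) 2908.163ms=38/7b +153.061ms=2/7b
9) 3061.224ms=40/7b +153.061ms=2/7b
10) 3214.286ms=6b +535.714ms=1b
11) 3750.0ms=7b +535.714ms=1b
12) 4285.714ms=8b +803.571ms=3/2b
13) 5089.286ms=19/2b +803.571ms=3/2b
14) 5892.857ms=11b +76.531ms=1/7b
15) 5969.388ms=78/7b +76.531ms=1/7b
16) 6045.918ms=79/7b +76.531ms=1/7b
17) 6122.449ms=80/7b +76.531ms=1/7b
18) 6198.98ms=81/7b +76.531ms=1/7b
19) 6275.51ms=82/7b +76.531ms=1/7b
20) 6352.041ms=83/7b +76.531ms=1/7b
Σ=12b of 12 (112bpm 4/4) — PASS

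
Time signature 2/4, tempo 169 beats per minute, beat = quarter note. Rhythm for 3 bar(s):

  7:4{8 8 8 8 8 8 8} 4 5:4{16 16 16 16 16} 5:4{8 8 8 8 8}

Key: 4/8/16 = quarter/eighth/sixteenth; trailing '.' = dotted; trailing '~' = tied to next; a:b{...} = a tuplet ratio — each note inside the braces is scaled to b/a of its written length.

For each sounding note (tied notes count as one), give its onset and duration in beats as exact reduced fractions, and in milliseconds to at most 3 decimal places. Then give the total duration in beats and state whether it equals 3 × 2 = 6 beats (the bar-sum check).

1) 0.0ms=0b +101.437ms=2/7b
2) 101.437ms=2/7b +101.437ms=2/7b
3) 202.874ms=4/7b +101.437ms=2/7b
4) 304.311ms=6/7b +101.437ms=2/7b
5) 405.748ms=8/7b +101.437ms=2/7b
6) 507.185ms=10/7b +101.437ms=2/7b
7) 608.622ms=12/7b +101.437ms=2/7b
8) 710.059ms=2b +355.03ms=1b
9) 1065.089ms=3b +71.006ms=1/5b
10) 1136.095ms=16/5b +71.006ms=1/5b
11) 1207.101ms=17/5b +71.006ms=1/5b
12) 1278.107ms=18/5b +71.006ms=1/5b
13) 1349.112ms=19/5b +71.006ms=1/5b
14) 1420.118ms=4b +142.012ms=2/5b
15) 1562.13ms=22/5b +142.012ms=2/5b
16) 1704.142ms=24/5b +142.012ms=2/5b
17) 1846.154ms=26/5b +142.012ms=2/5b
18) 1988.166ms=28/5b +142.012ms=2/5b
Σ=6b of 6 (169bpm 2/4) — PASS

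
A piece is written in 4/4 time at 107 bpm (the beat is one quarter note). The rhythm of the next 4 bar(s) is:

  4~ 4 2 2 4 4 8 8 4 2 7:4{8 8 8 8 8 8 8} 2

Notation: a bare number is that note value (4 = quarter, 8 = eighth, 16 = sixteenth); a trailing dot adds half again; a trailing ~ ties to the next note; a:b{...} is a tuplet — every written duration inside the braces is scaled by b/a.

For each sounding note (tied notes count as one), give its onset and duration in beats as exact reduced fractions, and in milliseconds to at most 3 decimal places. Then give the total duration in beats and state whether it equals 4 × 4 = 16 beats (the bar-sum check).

1) 0.0ms=0b +1121.495ms=2b
2) 1121.495ms=2b +1121.495ms=2b
3) 2242.991ms=4b +1121.495ms=2b
4) 3364.486ms=6b +560.748ms=1b
5) 3925.234ms=7b +560.748ms=1b
6) 4485.981ms=8b +280.374ms=1/2b
7) 4766.355ms=17/2b +280.374ms=1/2b
8) 5046.729ms=9b +560.748ms=1b
9) 5607.477ms=10b +1121.495ms=2b
10) 6728.972ms=12b +160.214ms=2/7b
11) 6889.186ms=86/7b +160.214ms=2/7b
12) 7049.399ms=88/7b +160.214ms=2/7b
13) 7209.613ms=90/7b +160.214ms=2/7b
14) 7369.826ms=92/7b +160.214ms=2/7b
15) 7530.04ms=94/7b +160.214ms=2/7b
16) 7690.254ms=96/7b +160.214ms=2/7b
17) 7850.467ms=14b +1121.495ms=2b
Σ=16b of 16 (107bpm 4/4) — PASS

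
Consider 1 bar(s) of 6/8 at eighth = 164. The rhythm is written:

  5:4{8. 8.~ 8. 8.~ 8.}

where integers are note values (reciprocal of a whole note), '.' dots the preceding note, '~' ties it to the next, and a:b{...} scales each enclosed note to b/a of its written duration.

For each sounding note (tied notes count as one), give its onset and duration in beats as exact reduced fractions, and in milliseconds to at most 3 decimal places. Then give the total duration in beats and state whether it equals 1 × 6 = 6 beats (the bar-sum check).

1) 0.0ms=0b +439.024ms=6/5b
2) 439.024ms=6/5b +878.049ms=12/5b
3) 1317.073ms=18/5b +878.049ms=12/5b
Σ=6b of 6 (164bpm 6/8) — PASS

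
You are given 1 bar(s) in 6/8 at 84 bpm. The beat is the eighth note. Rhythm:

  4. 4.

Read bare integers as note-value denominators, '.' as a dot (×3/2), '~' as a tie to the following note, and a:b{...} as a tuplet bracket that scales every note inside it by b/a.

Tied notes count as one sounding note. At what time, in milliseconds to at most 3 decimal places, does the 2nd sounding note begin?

note 2 onset = 3b = 2142.857ms

1. 0.0ms @ 0 + 2142.857ms (3)
2. 2142.857ms @ 3 + 2142.857ms (3)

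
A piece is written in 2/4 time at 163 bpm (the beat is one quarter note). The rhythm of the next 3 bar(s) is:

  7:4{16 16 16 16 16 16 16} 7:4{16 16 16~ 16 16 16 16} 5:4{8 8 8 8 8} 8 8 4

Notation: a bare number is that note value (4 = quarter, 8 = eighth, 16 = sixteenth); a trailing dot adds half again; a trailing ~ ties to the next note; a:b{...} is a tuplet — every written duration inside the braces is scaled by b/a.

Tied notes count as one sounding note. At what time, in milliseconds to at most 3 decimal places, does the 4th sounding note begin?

note 4 onset = 3/7b = 157.756ms

1. 0.0ms @ 0 + 52.585ms (1/7)
2. 52.585ms @ 1/7 + 52.585ms (1/7)
3. 105.171ms @ 2/7 + 52.585ms (1/7)
4. 157.756ms @ 3/7 + 52.585ms (1/7)
5. 210.342ms @ 4/7 + 52.585ms (1/7)
6. 262.927ms @ 5/7 + 52.585ms (1/7)
7. 315.513ms @ 6/7 + 52.585ms (1/7)
8. 368.098ms @ 1 + 52.585ms (1/7)
9. 420.684ms @ 8/7 + 52.585ms (1/7)
10. 473.269ms @ 9/7 + 105.171ms (2/7)
11. 578.44ms @ 11/7 + 52.585ms (1/7)
12. 631.025ms @ 12/7 + 52.585ms (1/7)
13. 683.611ms @ 13/7 + 52.585ms (1/7)
14. 736.196ms @ 2 + 147.239ms (2/5)
15. 883.436ms @ 12/5 + 147.239ms (2/5)
16. 1030.675ms @ 14/5 + 147.239ms (2/5)
17. 1177.914ms @ 16/5 + 147.239ms (2/5)
18. 1325.153ms @ 18/5 + 147.239ms (2/5)
19. 1472.393ms @ 4 + 184.049ms (1/2)
20. 1656.442ms @ 9/2 + 184.049ms (1/2)
21. 1840.491ms @ 5 + 368.098ms (1)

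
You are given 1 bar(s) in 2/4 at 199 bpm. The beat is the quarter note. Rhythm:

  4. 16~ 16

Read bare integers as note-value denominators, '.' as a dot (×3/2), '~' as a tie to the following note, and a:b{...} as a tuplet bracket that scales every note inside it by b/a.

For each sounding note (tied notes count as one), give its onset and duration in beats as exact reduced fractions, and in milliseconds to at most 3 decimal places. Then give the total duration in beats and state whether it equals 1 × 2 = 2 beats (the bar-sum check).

1) 0.0ms=0b +452.261ms=3/2b
2) 452.261ms=3/2b +150.754ms=1/2b
Σ=2b of 2 (199bpm 2/4) — PASS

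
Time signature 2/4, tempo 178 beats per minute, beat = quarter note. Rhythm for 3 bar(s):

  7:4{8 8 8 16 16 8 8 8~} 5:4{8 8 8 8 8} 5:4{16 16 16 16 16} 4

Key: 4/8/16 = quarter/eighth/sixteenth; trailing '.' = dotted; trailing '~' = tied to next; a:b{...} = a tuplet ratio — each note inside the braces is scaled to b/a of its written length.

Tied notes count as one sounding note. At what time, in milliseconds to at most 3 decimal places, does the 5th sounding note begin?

1. 0.0ms @ 0 + 96.308ms (2/7)
2. 96.308ms @ 2/7 + 96.308ms (2/7)
3. 192.616ms @ 4/7 + 96.308ms (2/7)
4. 288.925ms @ 6/7 + 48.154ms (1/7)
5. 337.079ms @ 1 + 48.154ms (1/7)
6. 385.233ms @ 8/7 + 96.308ms (2/7)
7. 481.541ms @ 10/7 + 96.308ms (2/7)
8. 577.849ms @ 12/7 + 231.14ms (24/35)
9. 808.989ms @ 12/5 + 134.831ms (2/5)
10. 943.82ms @ 14/5 + 134.831ms (2/5)
11. 1078.652ms @ 16/5 + 134.831ms (2/5)
12. 1213.483ms @ 18/5 + 134.831ms (2/5)
13. 1348.315ms @ 4 + 67.416ms (1/5)
14. 1415.73ms @ 21/5 + 67.416ms (1/5)
15. 1483.146ms @ 22/5 + 67.416ms (1/5)
16. 1550.562ms @ 23/5 + 67.416ms (1/5)
17. 1617.978ms @ 24/5 + 67.416ms (1/5)
18. 1685.393ms @ 5 + 337.079ms (1)

note 5 onset = 1b = 337.079ms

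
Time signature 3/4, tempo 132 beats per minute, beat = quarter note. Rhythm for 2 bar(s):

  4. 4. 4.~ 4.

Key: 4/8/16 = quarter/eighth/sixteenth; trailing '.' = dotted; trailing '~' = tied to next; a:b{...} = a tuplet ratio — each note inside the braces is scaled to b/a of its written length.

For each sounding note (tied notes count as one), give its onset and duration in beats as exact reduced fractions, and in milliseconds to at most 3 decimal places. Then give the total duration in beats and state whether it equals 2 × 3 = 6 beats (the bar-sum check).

1) 0.0ms=0b +681.818ms=3/2b
2) 681.818ms=3/2b +681.818ms=3/2b
3) 1363.636ms=3b +1363.636ms=3b
Σ=6b of 6 (132bpm 3/4) — PASS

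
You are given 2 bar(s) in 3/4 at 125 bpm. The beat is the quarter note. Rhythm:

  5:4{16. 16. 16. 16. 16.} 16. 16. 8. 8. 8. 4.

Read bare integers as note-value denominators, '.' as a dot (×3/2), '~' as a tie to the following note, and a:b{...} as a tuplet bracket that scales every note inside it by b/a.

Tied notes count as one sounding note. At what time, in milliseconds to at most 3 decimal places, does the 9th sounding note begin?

note 9 onset = 3b = 1440.0ms

1. 0.0ms @ 0 + 144.0ms (3/10)
2. 144.0ms @ 3/10 + 144.0ms (3/10)
3. 288.0ms @ 3/5 + 144.0ms (3/10)
4. 432.0ms @ 9/10 + 144.0ms (3/10)
5. 576.0ms @ 6/5 + 144.0ms (3/10)
6. 720.0ms @ 3/2 + 180.0ms (3/8)
7. 900.0ms @ 15/8 + 180.0ms (3/8)
8. 1080.0ms @ 9/4 + 360.0ms (3/4)
9. 1440.0ms @ 3 + 360.0ms (3/4)
10. 1800.0ms @ 15/4 + 360.0ms (3/4)
11. 2160.0ms @ 9/2 + 720.0ms (3/2)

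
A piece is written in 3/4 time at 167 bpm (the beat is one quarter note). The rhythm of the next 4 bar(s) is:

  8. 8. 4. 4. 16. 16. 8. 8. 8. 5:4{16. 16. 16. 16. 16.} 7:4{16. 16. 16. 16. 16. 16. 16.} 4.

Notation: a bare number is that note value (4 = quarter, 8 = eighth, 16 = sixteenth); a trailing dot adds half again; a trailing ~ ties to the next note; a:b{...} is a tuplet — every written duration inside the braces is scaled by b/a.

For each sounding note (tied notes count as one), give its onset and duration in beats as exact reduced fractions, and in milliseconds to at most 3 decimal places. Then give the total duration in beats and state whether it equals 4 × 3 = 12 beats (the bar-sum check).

1) 0.0ms=0b +269.461ms=3/4b
2) 269.461ms=3/4b +269.461ms=3/4b
3) 538.922ms=3/2b +538.922ms=3/2b
4) 1077.844ms=3b +538.922ms=3/2b
5) 1616.766ms=9/2b +134.731ms=3/8b
6) 1751.497ms=39/8b +134.731ms=3/8b
7) 1886.228ms=21/4b +269.461ms=3/4b
8) 2155.689ms=6b +269.461ms=3/4b
9) 2425.15ms=27/4b +269.461ms=3/4b
10) 2694.611ms=15/2b +107.784ms=3/10b
11) 2802.395ms=39/5b +107.784ms=3/10b
12) 2910.18ms=81/10b +107.784ms=3/10b
13) 3017.964ms=42/5b +107.784ms=3/10b
14) 3125.749ms=87/10b +107.784ms=3/10b
15) 3233.533ms=9b +76.989ms=3/14b
16) 3310.522ms=129/14b +76.989ms=3/14b
17) 3387.511ms=66/7b +76.989ms=3/14b
18) 3464.5ms=135/14b +76.989ms=3/14b
19) 3541.488ms=69/7b +76.989ms=3/14b
20) 3618.477ms=141/14b +76.989ms=3/14b
21) 3695.466ms=72/7b +76.989ms=3/14b
22) 3772.455ms=21/2b +538.922ms=3/2b
Σ=12b of 12 (167bpm 3/4) — PASS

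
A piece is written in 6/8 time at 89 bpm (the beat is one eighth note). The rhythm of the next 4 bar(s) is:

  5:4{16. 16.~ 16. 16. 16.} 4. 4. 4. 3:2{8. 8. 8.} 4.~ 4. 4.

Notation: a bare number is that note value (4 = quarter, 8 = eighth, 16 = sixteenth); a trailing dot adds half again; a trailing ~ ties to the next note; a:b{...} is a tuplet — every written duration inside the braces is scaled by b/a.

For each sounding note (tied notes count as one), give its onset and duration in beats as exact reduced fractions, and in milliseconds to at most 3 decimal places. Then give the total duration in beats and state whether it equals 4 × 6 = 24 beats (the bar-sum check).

1) 0.0ms=0b +404.494ms=3/5b
2) 404.494ms=3/5b +808.989ms=6/5b
3) 1213.483ms=9/5b +404.494ms=3/5b
4) 1617.978ms=12/5b +404.494ms=3/5b
5) 2022.472ms=3b +2022.472ms=3b
6) 4044.944ms=6b +2022.472ms=3b
7) 6067.416ms=9b +2022.472ms=3b
8) 8089.888ms=12b +674.157ms=1b
9) 8764.045ms=13b +674.157ms=1b
10) 9438.202ms=14b +674.157ms=1b
11) 10112.36ms=15b +4044.944ms=6b
12) 14157.303ms=21b +2022.472ms=3b
Σ=24b of 24 (89bpm 6/8) — PASS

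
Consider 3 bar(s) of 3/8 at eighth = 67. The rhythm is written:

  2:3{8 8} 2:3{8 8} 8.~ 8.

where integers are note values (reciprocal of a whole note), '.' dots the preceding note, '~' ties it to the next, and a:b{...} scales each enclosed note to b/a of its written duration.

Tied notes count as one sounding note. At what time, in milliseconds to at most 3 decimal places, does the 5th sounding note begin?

1. 0.0ms @ 0 + 1343.284ms (3/2)
2. 1343.284ms @ 3/2 + 1343.284ms (3/2)
3. 2686.567ms @ 3 + 1343.284ms (3/2)
4. 4029.851ms @ 9/2 + 1343.284ms (3/2)
5. 5373.134ms @ 6 + 2686.567ms (3)

note 5 onset = 6b = 5373.134ms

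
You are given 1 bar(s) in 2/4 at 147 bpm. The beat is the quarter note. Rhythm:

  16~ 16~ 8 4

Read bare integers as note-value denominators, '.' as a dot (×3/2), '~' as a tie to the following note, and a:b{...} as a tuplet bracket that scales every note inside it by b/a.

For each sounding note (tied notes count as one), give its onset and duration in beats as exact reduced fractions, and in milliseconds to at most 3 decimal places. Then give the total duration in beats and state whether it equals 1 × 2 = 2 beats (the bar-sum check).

1) 0.0ms=0b +408.163ms=1b
2) 408.163ms=1b +408.163ms=1b
Σ=2b of 2 (147bpm 2/4) — PASS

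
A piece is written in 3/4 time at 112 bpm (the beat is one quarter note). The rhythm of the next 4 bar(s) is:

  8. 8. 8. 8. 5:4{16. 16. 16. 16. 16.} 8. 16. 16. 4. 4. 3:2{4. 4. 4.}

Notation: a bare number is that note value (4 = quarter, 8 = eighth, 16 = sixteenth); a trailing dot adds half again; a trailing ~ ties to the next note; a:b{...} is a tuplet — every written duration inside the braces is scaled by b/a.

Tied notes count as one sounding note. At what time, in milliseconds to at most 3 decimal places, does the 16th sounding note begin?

note 16 onset = 10b = 5357.143ms

1. 0.0ms @ 0 + 401.786ms (3/4)
2. 401.786ms @ 3/4 + 401.786ms (3/4)
3. 803.571ms @ 3/2 + 401.786ms (3/4)
4. 1205.357ms @ 9/4 + 401.786ms (3/4)
5. 1607.143ms @ 3 + 160.714ms (3/10)
6. 1767.857ms @ 33/10 + 160.714ms (3/10)
7. 1928.571ms @ 18/5 + 160.714ms (3/10)
8. 2089.286ms @ 39/10 + 160.714ms (3/10)
9. 2250.0ms @ 21/5 + 160.714ms (3/10)
10. 2410.714ms @ 9/2 + 401.786ms (3/4)
11. 2812.5ms @ 21/4 + 200.893ms (3/8)
12. 3013.393ms @ 45/8 + 200.893ms (3/8)
13. 3214.286ms @ 6 + 803.571ms (3/2)
14. 4017.857ms @ 15/2 + 803.571ms (3/2)
15. 4821.429ms @ 9 + 535.714ms (1)
16. 5357.143ms @ 10 + 535.714ms (1)
17. 5892.857ms @ 11 + 535.714ms (1)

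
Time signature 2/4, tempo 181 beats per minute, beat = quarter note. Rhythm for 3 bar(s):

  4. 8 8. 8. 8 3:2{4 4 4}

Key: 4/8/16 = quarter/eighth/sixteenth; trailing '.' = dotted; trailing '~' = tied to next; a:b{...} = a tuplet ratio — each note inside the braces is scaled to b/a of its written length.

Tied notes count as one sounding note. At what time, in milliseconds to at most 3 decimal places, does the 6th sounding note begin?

note 6 onset = 4b = 1325.967ms

1. 0.0ms @ 0 + 497.238ms (3/2)
2. 497.238ms @ 3/2 + 165.746ms (1/2)
3. 662.983ms @ 2 + 248.619ms (3/4)
4. 911.602ms @ 11/4 + 248.619ms (3/4)
5. 1160.221ms @ 7/2 + 165.746ms (1/2)
6. 1325.967ms @ 4 + 220.994ms (2/3)
7. 1546.961ms @ 14/3 + 220.994ms (2/3)
8. 1767.956ms @ 16/3 + 220.994ms (2/3)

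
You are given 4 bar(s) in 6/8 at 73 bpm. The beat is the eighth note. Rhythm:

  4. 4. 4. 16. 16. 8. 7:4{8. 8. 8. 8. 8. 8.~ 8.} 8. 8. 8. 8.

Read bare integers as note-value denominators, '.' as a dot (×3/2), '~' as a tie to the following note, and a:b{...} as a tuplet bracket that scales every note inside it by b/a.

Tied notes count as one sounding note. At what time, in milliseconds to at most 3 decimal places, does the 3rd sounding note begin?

1. 0.0ms @ 0 + 2465.753ms (3)
2. 2465.753ms @ 3 + 2465.753ms (3)
3. 4931.507ms @ 6 + 2465.753ms (3)
4. 7397.26ms @ 9 + 616.438ms (3/4)
5. 8013.699ms @ 39/4 + 616.438ms (3/4)
6. 8630.137ms @ 21/2 + 1232.877ms (3/2)
7. 9863.014ms @ 12 + 704.501ms (6/7)
8. 10567.515ms @ 90/7 + 704.501ms (6/7)
9. 11272.016ms @ 96/7 + 704.501ms (6/7)
10. 11976.517ms @ 102/7 + 704.501ms (6/7)
11. 12681.018ms @ 108/7 + 704.501ms (6/7)
12. 13385.519ms @ 114/7 + 1409.002ms (12/7)
13. 14794.521ms @ 18 + 1232.877ms (3/2)
14. 16027.397ms @ 39/2 + 1232.877ms (3/2)
15. 17260.274ms @ 21 + 1232.877ms (3/2)
16. 18493.151ms @ 45/2 + 1232.877ms (3/2)

note 3 onset = 6b = 4931.507ms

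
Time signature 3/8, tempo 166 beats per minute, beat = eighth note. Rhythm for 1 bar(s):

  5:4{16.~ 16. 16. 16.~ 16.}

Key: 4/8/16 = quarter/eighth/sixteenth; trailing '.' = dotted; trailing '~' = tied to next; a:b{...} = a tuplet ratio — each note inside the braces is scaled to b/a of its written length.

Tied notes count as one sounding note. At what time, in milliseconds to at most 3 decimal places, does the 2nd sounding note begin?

1. 0.0ms @ 0 + 433.735ms (6/5)
2. 433.735ms @ 6/5 + 216.867ms (3/5)
3. 650.602ms @ 9/5 + 433.735ms (6/5)

note 2 onset = 6/5b = 433.735ms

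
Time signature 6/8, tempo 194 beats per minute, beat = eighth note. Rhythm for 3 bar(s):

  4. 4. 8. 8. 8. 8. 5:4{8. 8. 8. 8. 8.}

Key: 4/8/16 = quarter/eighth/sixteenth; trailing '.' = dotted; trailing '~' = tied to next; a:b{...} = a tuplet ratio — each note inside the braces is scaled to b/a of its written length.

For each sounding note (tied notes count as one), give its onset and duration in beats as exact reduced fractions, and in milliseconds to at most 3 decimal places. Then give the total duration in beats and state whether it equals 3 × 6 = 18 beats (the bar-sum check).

1) 0.0ms=0b +927.835ms=3b
2) 927.835ms=3b +927.835ms=3b
3) 1855.67ms=6b +463.918ms=3/2b
4) 2319.588ms=15/2b +463.918ms=3/2b
5) 2783.505ms=9b +463.918ms=3/2b
6) 3247.423ms=21/2b +463.918ms=3/2b
7) 3711.34ms=12b +371.134ms=6/5b
8) 4082.474ms=66/5b +371.134ms=6/5b
9) 4453.608ms=72/5b +371.134ms=6/5b
10) 4824.742ms=78/5b +371.134ms=6/5b
11) 5195.876ms=84/5b +371.134ms=6/5b
Σ=18b of 18 (194bpm 6/8) — PASS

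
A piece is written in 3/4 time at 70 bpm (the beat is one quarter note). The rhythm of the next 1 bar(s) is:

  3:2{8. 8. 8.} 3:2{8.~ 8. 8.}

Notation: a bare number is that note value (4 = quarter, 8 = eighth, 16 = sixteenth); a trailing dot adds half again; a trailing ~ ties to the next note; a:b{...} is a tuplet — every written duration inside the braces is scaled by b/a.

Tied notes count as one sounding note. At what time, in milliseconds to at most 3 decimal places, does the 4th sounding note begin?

1. 0.0ms @ 0 + 428.571ms (1/2)
2. 428.571ms @ 1/2 + 428.571ms (1/2)
3. 857.143ms @ 1 + 428.571ms (1/2)
4. 1285.714ms @ 3/2 + 857.143ms (1)
5. 2142.857ms @ 5/2 + 428.571ms (1/2)

note 4 onset = 3/2b = 1285.714ms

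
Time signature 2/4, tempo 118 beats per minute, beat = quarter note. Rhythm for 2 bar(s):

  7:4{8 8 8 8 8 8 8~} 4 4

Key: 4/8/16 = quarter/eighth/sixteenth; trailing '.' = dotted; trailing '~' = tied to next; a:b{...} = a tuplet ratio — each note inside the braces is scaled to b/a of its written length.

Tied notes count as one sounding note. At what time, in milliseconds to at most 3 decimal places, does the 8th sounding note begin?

note 8 onset = 3b = 1525.424ms

1. 0.0ms @ 0 + 145.278ms (2/7)
2. 145.278ms @ 2/7 + 145.278ms (2/7)
3. 290.557ms @ 4/7 + 145.278ms (2/7)
4. 435.835ms @ 6/7 + 145.278ms (2/7)
5. 581.114ms @ 8/7 + 145.278ms (2/7)
6. 726.392ms @ 10/7 + 145.278ms (2/7)
7. 871.671ms @ 12/7 + 653.753ms (9/7)
8. 1525.424ms @ 3 + 508.475ms (1)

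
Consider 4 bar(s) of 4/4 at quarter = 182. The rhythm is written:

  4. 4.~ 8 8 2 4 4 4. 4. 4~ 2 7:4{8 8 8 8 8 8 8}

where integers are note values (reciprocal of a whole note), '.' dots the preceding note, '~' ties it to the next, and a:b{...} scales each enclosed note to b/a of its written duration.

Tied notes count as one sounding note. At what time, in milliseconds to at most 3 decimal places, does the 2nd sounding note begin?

note 2 onset = 3/2b = 494.505ms

1. 0.0ms @ 0 + 494.505ms (3/2)
2. 494.505ms @ 3/2 + 659.341ms (2)
3. 1153.846ms @ 7/2 + 164.835ms (1/2)
4. 1318.681ms @ 4 + 659.341ms (2)
5. 1978.022ms @ 6 + 329.67ms (1)
6. 2307.692ms @ 7 + 329.67ms (1)
7. 2637.363ms @ 8 + 494.505ms (3/2)
8. 3131.868ms @ 19/2 + 494.505ms (3/2)
9. 3626.374ms @ 11 + 989.011ms (3)
10. 4615.385ms @ 14 + 94.192ms (2/7)
11. 4709.576ms @ 100/7 + 94.192ms (2/7)
12. 4803.768ms @ 102/7 + 94.192ms (2/7)
13. 4897.959ms @ 104/7 + 94.192ms (2/7)
14. 4992.151ms @ 106/7 + 94.192ms (2/7)
15. 5086.342ms @ 108/7 + 94.192ms (2/7)
16. 5180.534ms @ 110/7 + 94.192ms (2/7)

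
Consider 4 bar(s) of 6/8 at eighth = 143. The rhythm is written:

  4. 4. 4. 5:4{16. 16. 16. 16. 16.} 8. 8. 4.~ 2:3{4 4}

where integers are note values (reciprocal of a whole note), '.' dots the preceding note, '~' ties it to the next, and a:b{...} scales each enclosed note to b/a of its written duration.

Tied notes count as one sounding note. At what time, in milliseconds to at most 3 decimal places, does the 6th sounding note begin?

note 6 onset = 51/5b = 4279.72ms

1. 0.0ms @ 0 + 1258.741ms (3)
2. 1258.741ms @ 3 + 1258.741ms (3)
3. 2517.483ms @ 6 + 1258.741ms (3)
4. 3776.224ms @ 9 + 251.748ms (3/5)
5. 4027.972ms @ 48/5 + 251.748ms (3/5)
6. 4279.72ms @ 51/5 + 251.748ms (3/5)
7. 4531.469ms @ 54/5 + 251.748ms (3/5)
8. 4783.217ms @ 57/5 + 251.748ms (3/5)
9. 5034.965ms @ 12 + 629.371ms (3/2)
10. 5664.336ms @ 27/2 + 629.371ms (3/2)
11. 6293.706ms @ 15 + 2517.483ms (6)
12. 8811.189ms @ 21 + 1258.741ms (3)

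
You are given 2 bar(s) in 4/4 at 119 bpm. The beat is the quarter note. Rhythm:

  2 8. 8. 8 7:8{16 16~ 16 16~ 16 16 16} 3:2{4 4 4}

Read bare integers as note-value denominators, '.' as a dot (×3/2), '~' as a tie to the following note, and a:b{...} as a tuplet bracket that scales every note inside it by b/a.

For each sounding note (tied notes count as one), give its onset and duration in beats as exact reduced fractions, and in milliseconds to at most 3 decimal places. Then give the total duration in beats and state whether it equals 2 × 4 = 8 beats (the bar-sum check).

1) 0.0ms=0b +1008.403ms=2b
2) 1008.403ms=2b +378.151ms=3/4b
3) 1386.555ms=11/4b +378.151ms=3/4b
4) 1764.706ms=7/2b +252.101ms=1/2b
5) 2016.807ms=4b +144.058ms=2/7b
6) 2160.864ms=30/7b +288.115ms=4/7b
7) 2448.98ms=34/7b +288.115ms=4/7b
8) 2737.095ms=38/7b +144.058ms=2/7b
9) 2881.152ms=40/7b +144.058ms=2/7b
10) 3025.21ms=6b +336.134ms=2/3b
11) 3361.345ms=20/3b +336.134ms=2/3b
12) 3697.479ms=22/3b +336.134ms=2/3b
Σ=8b of 8 (119bpm 4/4) — PASS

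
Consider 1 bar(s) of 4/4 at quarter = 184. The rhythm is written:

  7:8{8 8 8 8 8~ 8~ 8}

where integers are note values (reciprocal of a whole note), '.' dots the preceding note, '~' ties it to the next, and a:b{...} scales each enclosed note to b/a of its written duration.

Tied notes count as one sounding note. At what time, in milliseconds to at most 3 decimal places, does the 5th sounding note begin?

1. 0.0ms @ 0 + 186.335ms (4/7)
2. 186.335ms @ 4/7 + 186.335ms (4/7)
3. 372.671ms @ 8/7 + 186.335ms (4/7)
4. 559.006ms @ 12/7 + 186.335ms (4/7)
5. 745.342ms @ 16/7 + 559.006ms (12/7)

note 5 onset = 16/7b = 745.342ms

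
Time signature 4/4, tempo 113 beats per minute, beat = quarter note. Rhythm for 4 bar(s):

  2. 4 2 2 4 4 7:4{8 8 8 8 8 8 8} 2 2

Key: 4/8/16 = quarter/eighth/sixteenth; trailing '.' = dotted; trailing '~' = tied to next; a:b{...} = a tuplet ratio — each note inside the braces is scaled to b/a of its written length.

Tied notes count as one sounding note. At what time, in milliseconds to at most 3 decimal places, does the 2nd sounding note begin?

1. 0.0ms @ 0 + 1592.92ms (3)
2. 1592.92ms @ 3 + 530.973ms (1)
3. 2123.894ms @ 4 + 1061.947ms (2)
4. 3185.841ms @ 6 + 1061.947ms (2)
5. 4247.788ms @ 8 + 530.973ms (1)
6. 4778.761ms @ 9 + 530.973ms (1)
7. 5309.735ms @ 10 + 151.707ms (2/7)
8. 5461.441ms @ 72/7 + 151.707ms (2/7)
9. 5613.148ms @ 74/7 + 151.707ms (2/7)
10. 5764.855ms @ 76/7 + 151.707ms (2/7)
11. 5916.561ms @ 78/7 + 151.707ms (2/7)
12. 6068.268ms @ 80/7 + 151.707ms (2/7)
13. 6219.975ms @ 82/7 + 151.707ms (2/7)
14. 6371.681ms @ 12 + 1061.947ms (2)
15. 7433.628ms @ 14 + 1061.947ms (2)

note 2 onset = 3b = 1592.92ms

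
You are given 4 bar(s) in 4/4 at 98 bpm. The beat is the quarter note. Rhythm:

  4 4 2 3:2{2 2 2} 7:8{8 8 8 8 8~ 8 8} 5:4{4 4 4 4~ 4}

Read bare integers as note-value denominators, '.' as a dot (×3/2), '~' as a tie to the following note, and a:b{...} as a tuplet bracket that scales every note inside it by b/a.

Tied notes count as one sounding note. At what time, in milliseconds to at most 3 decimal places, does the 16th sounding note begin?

note 16 onset = 72/5b = 8816.327ms

1. 0.0ms @ 0 + 612.245ms (1)
2. 612.245ms @ 1 + 612.245ms (1)
3. 1224.49ms @ 2 + 1224.49ms (2)
4. 2448.98ms @ 4 + 816.327ms (4/3)
5. 3265.306ms @ 16/3 + 816.327ms (4/3)
6. 4081.633ms @ 20/3 + 816.327ms (4/3)
7. 4897.959ms @ 8 + 349.854ms (4/7)
8. 5247.813ms @ 60/7 + 349.854ms (4/7)
9. 5597.668ms @ 64/7 + 349.854ms (4/7)
10. 5947.522ms @ 68/7 + 349.854ms (4/7)
11. 6297.376ms @ 72/7 + 699.708ms (8/7)
12. 6997.085ms @ 80/7 + 349.854ms (4/7)
13. 7346.939ms @ 12 + 489.796ms (4/5)
14. 7836.735ms @ 64/5 + 489.796ms (4/5)
15. 8326.531ms @ 68/5 + 489.796ms (4/5)
16. 8816.327ms @ 72/5 + 979.592ms (8/5)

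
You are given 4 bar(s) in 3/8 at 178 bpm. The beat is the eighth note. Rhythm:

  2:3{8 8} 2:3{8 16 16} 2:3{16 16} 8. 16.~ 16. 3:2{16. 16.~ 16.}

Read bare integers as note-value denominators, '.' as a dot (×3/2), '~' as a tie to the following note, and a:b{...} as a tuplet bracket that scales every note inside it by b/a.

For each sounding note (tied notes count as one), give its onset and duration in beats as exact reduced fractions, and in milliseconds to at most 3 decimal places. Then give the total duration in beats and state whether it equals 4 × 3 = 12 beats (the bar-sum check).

1) 0.0ms=0b +505.618ms=3/2b
2) 505.618ms=3/2b +505.618ms=3/2b
3) 1011.236ms=3b +505.618ms=3/2b
4) 1516.854ms=9/2b +252.809ms=3/4b
5) 1769.663ms=21/4b +252.809ms=3/4b
6) 2022.472ms=6b +252.809ms=3/4b
7) 2275.281ms=27/4b +252.809ms=3/4b
8) 2528.09ms=15/2b +505.618ms=3/2b
9) 3033.708ms=9b +505.618ms=3/2b
10) 3539.326ms=21/2b +168.539ms=1/2b
11) 3707.865ms=11b +337.079ms=1b
Σ=12b of 12 (178bpm 3/8) — PASS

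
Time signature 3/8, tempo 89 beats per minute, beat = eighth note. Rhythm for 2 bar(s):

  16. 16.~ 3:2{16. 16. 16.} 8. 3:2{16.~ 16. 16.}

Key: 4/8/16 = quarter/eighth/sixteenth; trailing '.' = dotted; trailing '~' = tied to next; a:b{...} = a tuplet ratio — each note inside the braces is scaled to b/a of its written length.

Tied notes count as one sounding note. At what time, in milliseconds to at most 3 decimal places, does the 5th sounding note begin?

1. 0.0ms @ 0 + 505.618ms (3/4)
2. 505.618ms @ 3/4 + 842.697ms (5/4)
3. 1348.315ms @ 2 + 337.079ms (1/2)
4. 1685.393ms @ 5/2 + 337.079ms (1/2)
5. 2022.472ms @ 3 + 1011.236ms (3/2)
6. 3033.708ms @ 9/2 + 674.157ms (1)
7. 3707.865ms @ 11/2 + 337.079ms (1/2)

note 5 onset = 3b = 2022.472ms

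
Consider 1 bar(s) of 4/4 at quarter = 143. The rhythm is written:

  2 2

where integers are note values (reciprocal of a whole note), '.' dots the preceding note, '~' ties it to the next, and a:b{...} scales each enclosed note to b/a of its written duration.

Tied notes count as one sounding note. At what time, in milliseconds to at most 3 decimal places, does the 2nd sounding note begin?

note 2 onset = 2b = 839.161ms

1. 0.0ms @ 0 + 839.161ms (2)
2. 839.161ms @ 2 + 839.161ms (2)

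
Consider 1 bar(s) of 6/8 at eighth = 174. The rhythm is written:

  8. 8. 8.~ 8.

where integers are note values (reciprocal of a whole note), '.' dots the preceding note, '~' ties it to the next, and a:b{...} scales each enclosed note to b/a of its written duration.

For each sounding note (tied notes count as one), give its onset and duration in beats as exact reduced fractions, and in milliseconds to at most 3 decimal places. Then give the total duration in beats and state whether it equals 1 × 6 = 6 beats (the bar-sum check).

1) 0.0ms=0b +517.241ms=3/2b
2) 517.241ms=3/2b +517.241ms=3/2b
3) 1034.483ms=3b +1034.483ms=3b
Σ=6b of 6 (174bpm 6/8) — PASS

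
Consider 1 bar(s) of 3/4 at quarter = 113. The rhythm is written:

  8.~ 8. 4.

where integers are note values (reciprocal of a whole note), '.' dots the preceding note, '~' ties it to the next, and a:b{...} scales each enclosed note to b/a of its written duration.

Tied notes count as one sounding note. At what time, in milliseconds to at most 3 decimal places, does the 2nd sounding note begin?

1. 0.0ms @ 0 + 796.46ms (3/2)
2. 796.46ms @ 3/2 + 796.46ms (3/2)

note 2 onset = 3/2b = 796.46ms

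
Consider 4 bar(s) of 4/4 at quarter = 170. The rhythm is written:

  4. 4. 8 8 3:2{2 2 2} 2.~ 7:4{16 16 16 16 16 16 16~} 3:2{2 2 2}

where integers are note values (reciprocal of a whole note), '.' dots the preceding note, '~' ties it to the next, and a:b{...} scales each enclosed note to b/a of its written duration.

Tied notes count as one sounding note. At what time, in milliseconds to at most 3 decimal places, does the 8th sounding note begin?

1. 0.0ms @ 0 + 529.412ms (3/2)
2. 529.412ms @ 3/2 + 529.412ms (3/2)
3. 1058.824ms @ 3 + 176.471ms (1/2)
4. 1235.294ms @ 7/2 + 176.471ms (1/2)
5. 1411.765ms @ 4 + 470.588ms (4/3)
6. 1882.353ms @ 16/3 + 470.588ms (4/3)
7. 2352.941ms @ 20/3 + 470.588ms (4/3)
8. 2823.529ms @ 8 + 1109.244ms (22/7)
9. 3932.773ms @ 78/7 + 50.42ms (1/7)
10. 3983.193ms @ 79/7 + 50.42ms (1/7)
11. 4033.613ms @ 80/7 + 50.42ms (1/7)
12. 4084.034ms @ 81/7 + 50.42ms (1/7)
13. 4134.454ms @ 82/7 + 50.42ms (1/7)
14. 4184.874ms @ 83/7 + 521.008ms (31/21)
15. 4705.882ms @ 40/3 + 470.588ms (4/3)
16. 5176.471ms @ 44/3 + 470.588ms (4/3)

note 8 onset = 8b = 2823.529ms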